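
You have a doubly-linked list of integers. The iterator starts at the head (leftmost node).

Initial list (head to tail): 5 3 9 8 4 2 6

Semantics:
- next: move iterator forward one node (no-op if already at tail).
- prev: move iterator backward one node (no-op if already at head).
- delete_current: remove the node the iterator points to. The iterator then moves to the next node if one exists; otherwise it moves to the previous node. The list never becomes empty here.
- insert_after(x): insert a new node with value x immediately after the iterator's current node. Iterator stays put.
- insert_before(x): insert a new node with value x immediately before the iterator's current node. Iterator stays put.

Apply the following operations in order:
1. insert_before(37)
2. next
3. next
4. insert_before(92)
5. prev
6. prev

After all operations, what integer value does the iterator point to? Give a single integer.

Answer: 3

Derivation:
After 1 (insert_before(37)): list=[37, 5, 3, 9, 8, 4, 2, 6] cursor@5
After 2 (next): list=[37, 5, 3, 9, 8, 4, 2, 6] cursor@3
After 3 (next): list=[37, 5, 3, 9, 8, 4, 2, 6] cursor@9
After 4 (insert_before(92)): list=[37, 5, 3, 92, 9, 8, 4, 2, 6] cursor@9
After 5 (prev): list=[37, 5, 3, 92, 9, 8, 4, 2, 6] cursor@92
After 6 (prev): list=[37, 5, 3, 92, 9, 8, 4, 2, 6] cursor@3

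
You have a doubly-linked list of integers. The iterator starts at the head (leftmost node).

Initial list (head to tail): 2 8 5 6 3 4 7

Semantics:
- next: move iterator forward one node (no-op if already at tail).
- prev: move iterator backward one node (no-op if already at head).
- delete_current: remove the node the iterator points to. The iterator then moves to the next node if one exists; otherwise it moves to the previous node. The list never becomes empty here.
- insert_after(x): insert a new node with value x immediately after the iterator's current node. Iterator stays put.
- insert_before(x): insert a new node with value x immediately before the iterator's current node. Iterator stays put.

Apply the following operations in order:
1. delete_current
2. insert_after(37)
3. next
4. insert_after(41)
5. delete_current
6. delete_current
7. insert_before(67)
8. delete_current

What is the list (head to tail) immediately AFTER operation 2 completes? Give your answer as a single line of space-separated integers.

Answer: 8 37 5 6 3 4 7

Derivation:
After 1 (delete_current): list=[8, 5, 6, 3, 4, 7] cursor@8
After 2 (insert_after(37)): list=[8, 37, 5, 6, 3, 4, 7] cursor@8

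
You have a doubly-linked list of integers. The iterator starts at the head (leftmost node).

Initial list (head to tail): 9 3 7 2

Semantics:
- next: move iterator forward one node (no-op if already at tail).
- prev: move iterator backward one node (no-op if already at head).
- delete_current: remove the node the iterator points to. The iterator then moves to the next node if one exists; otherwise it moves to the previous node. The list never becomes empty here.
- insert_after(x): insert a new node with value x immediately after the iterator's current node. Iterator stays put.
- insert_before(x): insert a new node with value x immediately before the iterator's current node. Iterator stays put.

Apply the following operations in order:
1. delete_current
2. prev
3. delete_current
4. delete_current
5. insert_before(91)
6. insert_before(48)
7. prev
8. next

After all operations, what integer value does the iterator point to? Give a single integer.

Answer: 2

Derivation:
After 1 (delete_current): list=[3, 7, 2] cursor@3
After 2 (prev): list=[3, 7, 2] cursor@3
After 3 (delete_current): list=[7, 2] cursor@7
After 4 (delete_current): list=[2] cursor@2
After 5 (insert_before(91)): list=[91, 2] cursor@2
After 6 (insert_before(48)): list=[91, 48, 2] cursor@2
After 7 (prev): list=[91, 48, 2] cursor@48
After 8 (next): list=[91, 48, 2] cursor@2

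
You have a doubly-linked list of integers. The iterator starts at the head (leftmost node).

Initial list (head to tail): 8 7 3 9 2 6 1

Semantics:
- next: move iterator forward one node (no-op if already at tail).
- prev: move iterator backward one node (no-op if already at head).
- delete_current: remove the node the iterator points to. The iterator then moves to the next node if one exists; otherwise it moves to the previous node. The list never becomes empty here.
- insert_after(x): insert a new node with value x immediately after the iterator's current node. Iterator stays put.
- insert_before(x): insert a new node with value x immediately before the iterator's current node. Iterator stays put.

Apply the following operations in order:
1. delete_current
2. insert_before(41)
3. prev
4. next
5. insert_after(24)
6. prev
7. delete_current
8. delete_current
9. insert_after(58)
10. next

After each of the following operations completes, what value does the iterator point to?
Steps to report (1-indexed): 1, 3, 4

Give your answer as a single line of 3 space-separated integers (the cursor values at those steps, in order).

Answer: 7 41 7

Derivation:
After 1 (delete_current): list=[7, 3, 9, 2, 6, 1] cursor@7
After 2 (insert_before(41)): list=[41, 7, 3, 9, 2, 6, 1] cursor@7
After 3 (prev): list=[41, 7, 3, 9, 2, 6, 1] cursor@41
After 4 (next): list=[41, 7, 3, 9, 2, 6, 1] cursor@7
After 5 (insert_after(24)): list=[41, 7, 24, 3, 9, 2, 6, 1] cursor@7
After 6 (prev): list=[41, 7, 24, 3, 9, 2, 6, 1] cursor@41
After 7 (delete_current): list=[7, 24, 3, 9, 2, 6, 1] cursor@7
After 8 (delete_current): list=[24, 3, 9, 2, 6, 1] cursor@24
After 9 (insert_after(58)): list=[24, 58, 3, 9, 2, 6, 1] cursor@24
After 10 (next): list=[24, 58, 3, 9, 2, 6, 1] cursor@58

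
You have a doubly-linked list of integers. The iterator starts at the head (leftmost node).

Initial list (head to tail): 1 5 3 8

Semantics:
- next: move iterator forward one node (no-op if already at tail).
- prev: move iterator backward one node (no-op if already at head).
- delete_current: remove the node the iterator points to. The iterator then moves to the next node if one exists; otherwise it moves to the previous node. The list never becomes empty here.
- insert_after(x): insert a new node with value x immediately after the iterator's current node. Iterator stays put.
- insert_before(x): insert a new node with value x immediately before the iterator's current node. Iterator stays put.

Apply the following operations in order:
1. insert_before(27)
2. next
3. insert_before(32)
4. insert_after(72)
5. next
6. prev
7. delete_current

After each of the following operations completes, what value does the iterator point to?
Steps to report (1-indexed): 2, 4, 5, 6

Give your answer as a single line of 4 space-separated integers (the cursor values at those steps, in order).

Answer: 5 5 72 5

Derivation:
After 1 (insert_before(27)): list=[27, 1, 5, 3, 8] cursor@1
After 2 (next): list=[27, 1, 5, 3, 8] cursor@5
After 3 (insert_before(32)): list=[27, 1, 32, 5, 3, 8] cursor@5
After 4 (insert_after(72)): list=[27, 1, 32, 5, 72, 3, 8] cursor@5
After 5 (next): list=[27, 1, 32, 5, 72, 3, 8] cursor@72
After 6 (prev): list=[27, 1, 32, 5, 72, 3, 8] cursor@5
After 7 (delete_current): list=[27, 1, 32, 72, 3, 8] cursor@72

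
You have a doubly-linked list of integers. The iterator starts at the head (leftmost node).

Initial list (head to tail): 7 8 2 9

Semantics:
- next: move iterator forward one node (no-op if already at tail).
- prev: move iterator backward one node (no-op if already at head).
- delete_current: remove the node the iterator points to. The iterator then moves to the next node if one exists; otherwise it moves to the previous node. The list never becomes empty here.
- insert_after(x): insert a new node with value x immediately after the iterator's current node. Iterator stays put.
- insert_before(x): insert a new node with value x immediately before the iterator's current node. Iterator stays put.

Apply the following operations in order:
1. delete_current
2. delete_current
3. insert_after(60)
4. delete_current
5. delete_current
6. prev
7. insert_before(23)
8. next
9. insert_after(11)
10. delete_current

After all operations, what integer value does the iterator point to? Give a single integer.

After 1 (delete_current): list=[8, 2, 9] cursor@8
After 2 (delete_current): list=[2, 9] cursor@2
After 3 (insert_after(60)): list=[2, 60, 9] cursor@2
After 4 (delete_current): list=[60, 9] cursor@60
After 5 (delete_current): list=[9] cursor@9
After 6 (prev): list=[9] cursor@9
After 7 (insert_before(23)): list=[23, 9] cursor@9
After 8 (next): list=[23, 9] cursor@9
After 9 (insert_after(11)): list=[23, 9, 11] cursor@9
After 10 (delete_current): list=[23, 11] cursor@11

Answer: 11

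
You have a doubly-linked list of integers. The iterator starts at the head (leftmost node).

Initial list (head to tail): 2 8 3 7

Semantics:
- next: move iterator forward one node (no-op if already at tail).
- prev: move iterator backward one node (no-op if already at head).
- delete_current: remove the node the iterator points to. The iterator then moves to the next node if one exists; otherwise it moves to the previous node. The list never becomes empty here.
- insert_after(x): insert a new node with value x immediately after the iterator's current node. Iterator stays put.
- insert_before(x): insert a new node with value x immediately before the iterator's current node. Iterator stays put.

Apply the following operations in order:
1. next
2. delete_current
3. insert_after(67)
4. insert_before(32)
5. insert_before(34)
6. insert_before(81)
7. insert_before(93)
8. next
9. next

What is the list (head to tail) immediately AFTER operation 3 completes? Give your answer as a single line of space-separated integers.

Answer: 2 3 67 7

Derivation:
After 1 (next): list=[2, 8, 3, 7] cursor@8
After 2 (delete_current): list=[2, 3, 7] cursor@3
After 3 (insert_after(67)): list=[2, 3, 67, 7] cursor@3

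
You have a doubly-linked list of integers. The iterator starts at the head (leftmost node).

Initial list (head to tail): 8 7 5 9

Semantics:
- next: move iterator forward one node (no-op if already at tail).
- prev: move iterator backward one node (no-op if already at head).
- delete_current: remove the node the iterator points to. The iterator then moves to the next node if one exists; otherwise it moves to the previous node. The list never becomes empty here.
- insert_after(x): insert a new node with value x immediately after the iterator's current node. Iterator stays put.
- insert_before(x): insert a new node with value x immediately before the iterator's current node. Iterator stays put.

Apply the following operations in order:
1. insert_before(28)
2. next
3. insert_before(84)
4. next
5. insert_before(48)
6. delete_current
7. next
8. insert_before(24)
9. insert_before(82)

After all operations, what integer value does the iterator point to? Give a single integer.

Answer: 9

Derivation:
After 1 (insert_before(28)): list=[28, 8, 7, 5, 9] cursor@8
After 2 (next): list=[28, 8, 7, 5, 9] cursor@7
After 3 (insert_before(84)): list=[28, 8, 84, 7, 5, 9] cursor@7
After 4 (next): list=[28, 8, 84, 7, 5, 9] cursor@5
After 5 (insert_before(48)): list=[28, 8, 84, 7, 48, 5, 9] cursor@5
After 6 (delete_current): list=[28, 8, 84, 7, 48, 9] cursor@9
After 7 (next): list=[28, 8, 84, 7, 48, 9] cursor@9
After 8 (insert_before(24)): list=[28, 8, 84, 7, 48, 24, 9] cursor@9
After 9 (insert_before(82)): list=[28, 8, 84, 7, 48, 24, 82, 9] cursor@9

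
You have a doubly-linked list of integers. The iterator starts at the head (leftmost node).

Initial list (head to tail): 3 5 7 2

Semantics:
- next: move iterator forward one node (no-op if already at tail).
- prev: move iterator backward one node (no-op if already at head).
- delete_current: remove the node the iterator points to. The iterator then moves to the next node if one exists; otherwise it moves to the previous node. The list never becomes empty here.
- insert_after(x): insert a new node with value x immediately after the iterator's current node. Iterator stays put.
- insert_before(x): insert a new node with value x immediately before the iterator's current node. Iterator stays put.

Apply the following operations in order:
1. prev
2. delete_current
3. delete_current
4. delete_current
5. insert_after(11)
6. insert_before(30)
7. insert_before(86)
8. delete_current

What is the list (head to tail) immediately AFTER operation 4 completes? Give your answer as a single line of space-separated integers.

After 1 (prev): list=[3, 5, 7, 2] cursor@3
After 2 (delete_current): list=[5, 7, 2] cursor@5
After 3 (delete_current): list=[7, 2] cursor@7
After 4 (delete_current): list=[2] cursor@2

Answer: 2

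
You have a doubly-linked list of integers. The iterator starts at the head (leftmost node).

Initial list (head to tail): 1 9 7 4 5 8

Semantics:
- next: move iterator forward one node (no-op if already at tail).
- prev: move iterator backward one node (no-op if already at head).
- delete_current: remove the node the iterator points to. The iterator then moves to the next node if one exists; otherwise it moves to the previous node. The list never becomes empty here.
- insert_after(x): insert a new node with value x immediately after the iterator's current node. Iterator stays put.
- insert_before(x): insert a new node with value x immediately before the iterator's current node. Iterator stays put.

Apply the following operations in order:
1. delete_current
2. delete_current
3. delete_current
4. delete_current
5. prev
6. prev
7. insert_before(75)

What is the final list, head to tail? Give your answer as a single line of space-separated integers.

After 1 (delete_current): list=[9, 7, 4, 5, 8] cursor@9
After 2 (delete_current): list=[7, 4, 5, 8] cursor@7
After 3 (delete_current): list=[4, 5, 8] cursor@4
After 4 (delete_current): list=[5, 8] cursor@5
After 5 (prev): list=[5, 8] cursor@5
After 6 (prev): list=[5, 8] cursor@5
After 7 (insert_before(75)): list=[75, 5, 8] cursor@5

Answer: 75 5 8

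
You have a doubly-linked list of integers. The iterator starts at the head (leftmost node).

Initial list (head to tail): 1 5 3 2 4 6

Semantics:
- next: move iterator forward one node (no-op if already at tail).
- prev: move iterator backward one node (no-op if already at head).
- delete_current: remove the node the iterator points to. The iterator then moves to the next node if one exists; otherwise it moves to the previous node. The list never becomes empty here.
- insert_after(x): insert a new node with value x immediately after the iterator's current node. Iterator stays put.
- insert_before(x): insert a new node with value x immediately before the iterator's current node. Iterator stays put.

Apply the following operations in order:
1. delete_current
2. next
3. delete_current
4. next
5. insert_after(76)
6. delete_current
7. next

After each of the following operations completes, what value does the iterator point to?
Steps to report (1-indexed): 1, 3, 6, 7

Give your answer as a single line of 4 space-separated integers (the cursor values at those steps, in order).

Answer: 5 2 76 6

Derivation:
After 1 (delete_current): list=[5, 3, 2, 4, 6] cursor@5
After 2 (next): list=[5, 3, 2, 4, 6] cursor@3
After 3 (delete_current): list=[5, 2, 4, 6] cursor@2
After 4 (next): list=[5, 2, 4, 6] cursor@4
After 5 (insert_after(76)): list=[5, 2, 4, 76, 6] cursor@4
After 6 (delete_current): list=[5, 2, 76, 6] cursor@76
After 7 (next): list=[5, 2, 76, 6] cursor@6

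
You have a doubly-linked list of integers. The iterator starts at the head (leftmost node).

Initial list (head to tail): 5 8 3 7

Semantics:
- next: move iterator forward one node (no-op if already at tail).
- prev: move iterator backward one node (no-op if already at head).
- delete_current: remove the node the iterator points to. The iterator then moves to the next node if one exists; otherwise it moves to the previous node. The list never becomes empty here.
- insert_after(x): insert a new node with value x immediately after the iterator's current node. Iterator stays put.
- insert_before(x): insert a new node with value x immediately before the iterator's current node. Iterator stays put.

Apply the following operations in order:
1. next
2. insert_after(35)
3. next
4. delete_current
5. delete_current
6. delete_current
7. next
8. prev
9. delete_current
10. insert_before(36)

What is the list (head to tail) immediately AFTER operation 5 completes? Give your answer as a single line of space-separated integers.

After 1 (next): list=[5, 8, 3, 7] cursor@8
After 2 (insert_after(35)): list=[5, 8, 35, 3, 7] cursor@8
After 3 (next): list=[5, 8, 35, 3, 7] cursor@35
After 4 (delete_current): list=[5, 8, 3, 7] cursor@3
After 5 (delete_current): list=[5, 8, 7] cursor@7

Answer: 5 8 7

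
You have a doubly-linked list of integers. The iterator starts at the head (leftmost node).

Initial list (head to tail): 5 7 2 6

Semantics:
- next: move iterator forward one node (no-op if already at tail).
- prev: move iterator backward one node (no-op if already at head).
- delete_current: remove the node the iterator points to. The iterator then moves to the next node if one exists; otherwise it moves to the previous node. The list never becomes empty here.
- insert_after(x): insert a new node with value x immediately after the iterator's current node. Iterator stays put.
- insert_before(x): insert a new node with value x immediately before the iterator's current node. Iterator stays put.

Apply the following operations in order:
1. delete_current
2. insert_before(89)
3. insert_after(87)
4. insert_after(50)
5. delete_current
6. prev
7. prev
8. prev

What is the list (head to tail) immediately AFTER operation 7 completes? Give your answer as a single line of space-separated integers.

Answer: 89 50 87 2 6

Derivation:
After 1 (delete_current): list=[7, 2, 6] cursor@7
After 2 (insert_before(89)): list=[89, 7, 2, 6] cursor@7
After 3 (insert_after(87)): list=[89, 7, 87, 2, 6] cursor@7
After 4 (insert_after(50)): list=[89, 7, 50, 87, 2, 6] cursor@7
After 5 (delete_current): list=[89, 50, 87, 2, 6] cursor@50
After 6 (prev): list=[89, 50, 87, 2, 6] cursor@89
After 7 (prev): list=[89, 50, 87, 2, 6] cursor@89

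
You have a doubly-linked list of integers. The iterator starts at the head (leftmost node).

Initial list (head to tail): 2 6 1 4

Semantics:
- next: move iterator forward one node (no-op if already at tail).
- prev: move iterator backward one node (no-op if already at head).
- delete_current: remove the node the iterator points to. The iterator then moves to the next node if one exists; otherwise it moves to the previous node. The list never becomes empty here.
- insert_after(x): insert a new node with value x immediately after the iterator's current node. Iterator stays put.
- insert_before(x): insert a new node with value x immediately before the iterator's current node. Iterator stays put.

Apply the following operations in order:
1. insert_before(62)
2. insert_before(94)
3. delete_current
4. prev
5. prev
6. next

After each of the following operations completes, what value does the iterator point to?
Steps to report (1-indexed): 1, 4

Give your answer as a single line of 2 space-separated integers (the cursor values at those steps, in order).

Answer: 2 94

Derivation:
After 1 (insert_before(62)): list=[62, 2, 6, 1, 4] cursor@2
After 2 (insert_before(94)): list=[62, 94, 2, 6, 1, 4] cursor@2
After 3 (delete_current): list=[62, 94, 6, 1, 4] cursor@6
After 4 (prev): list=[62, 94, 6, 1, 4] cursor@94
After 5 (prev): list=[62, 94, 6, 1, 4] cursor@62
After 6 (next): list=[62, 94, 6, 1, 4] cursor@94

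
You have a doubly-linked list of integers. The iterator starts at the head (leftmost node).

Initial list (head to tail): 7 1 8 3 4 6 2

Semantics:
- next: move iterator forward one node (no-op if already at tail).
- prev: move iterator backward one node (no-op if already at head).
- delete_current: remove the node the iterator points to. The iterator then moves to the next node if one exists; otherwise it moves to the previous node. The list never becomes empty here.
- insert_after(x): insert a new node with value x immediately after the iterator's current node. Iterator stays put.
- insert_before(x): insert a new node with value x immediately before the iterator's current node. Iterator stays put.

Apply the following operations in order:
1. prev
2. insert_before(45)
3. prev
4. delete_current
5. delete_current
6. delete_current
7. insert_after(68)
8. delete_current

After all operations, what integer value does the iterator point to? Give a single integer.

After 1 (prev): list=[7, 1, 8, 3, 4, 6, 2] cursor@7
After 2 (insert_before(45)): list=[45, 7, 1, 8, 3, 4, 6, 2] cursor@7
After 3 (prev): list=[45, 7, 1, 8, 3, 4, 6, 2] cursor@45
After 4 (delete_current): list=[7, 1, 8, 3, 4, 6, 2] cursor@7
After 5 (delete_current): list=[1, 8, 3, 4, 6, 2] cursor@1
After 6 (delete_current): list=[8, 3, 4, 6, 2] cursor@8
After 7 (insert_after(68)): list=[8, 68, 3, 4, 6, 2] cursor@8
After 8 (delete_current): list=[68, 3, 4, 6, 2] cursor@68

Answer: 68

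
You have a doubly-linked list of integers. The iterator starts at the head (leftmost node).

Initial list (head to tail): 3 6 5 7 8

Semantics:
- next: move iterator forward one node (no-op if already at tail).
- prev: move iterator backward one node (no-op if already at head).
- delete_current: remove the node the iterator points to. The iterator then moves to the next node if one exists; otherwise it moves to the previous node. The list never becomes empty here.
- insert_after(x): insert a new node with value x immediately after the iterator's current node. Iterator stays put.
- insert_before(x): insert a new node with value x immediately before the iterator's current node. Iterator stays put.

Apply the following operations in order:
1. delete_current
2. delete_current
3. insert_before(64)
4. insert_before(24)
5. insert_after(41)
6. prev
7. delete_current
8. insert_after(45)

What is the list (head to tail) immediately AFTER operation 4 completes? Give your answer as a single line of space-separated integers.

Answer: 64 24 5 7 8

Derivation:
After 1 (delete_current): list=[6, 5, 7, 8] cursor@6
After 2 (delete_current): list=[5, 7, 8] cursor@5
After 3 (insert_before(64)): list=[64, 5, 7, 8] cursor@5
After 4 (insert_before(24)): list=[64, 24, 5, 7, 8] cursor@5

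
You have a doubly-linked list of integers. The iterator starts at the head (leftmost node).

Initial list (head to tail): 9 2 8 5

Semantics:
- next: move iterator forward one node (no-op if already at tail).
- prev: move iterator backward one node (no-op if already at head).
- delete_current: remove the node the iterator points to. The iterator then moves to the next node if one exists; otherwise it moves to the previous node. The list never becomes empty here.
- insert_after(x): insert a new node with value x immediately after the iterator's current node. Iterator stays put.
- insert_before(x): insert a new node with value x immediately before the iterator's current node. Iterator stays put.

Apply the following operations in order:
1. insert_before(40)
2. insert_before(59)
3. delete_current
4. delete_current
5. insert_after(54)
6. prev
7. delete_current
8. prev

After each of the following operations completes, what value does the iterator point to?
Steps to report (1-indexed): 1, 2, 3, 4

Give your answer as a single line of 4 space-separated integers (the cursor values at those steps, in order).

Answer: 9 9 2 8

Derivation:
After 1 (insert_before(40)): list=[40, 9, 2, 8, 5] cursor@9
After 2 (insert_before(59)): list=[40, 59, 9, 2, 8, 5] cursor@9
After 3 (delete_current): list=[40, 59, 2, 8, 5] cursor@2
After 4 (delete_current): list=[40, 59, 8, 5] cursor@8
After 5 (insert_after(54)): list=[40, 59, 8, 54, 5] cursor@8
After 6 (prev): list=[40, 59, 8, 54, 5] cursor@59
After 7 (delete_current): list=[40, 8, 54, 5] cursor@8
After 8 (prev): list=[40, 8, 54, 5] cursor@40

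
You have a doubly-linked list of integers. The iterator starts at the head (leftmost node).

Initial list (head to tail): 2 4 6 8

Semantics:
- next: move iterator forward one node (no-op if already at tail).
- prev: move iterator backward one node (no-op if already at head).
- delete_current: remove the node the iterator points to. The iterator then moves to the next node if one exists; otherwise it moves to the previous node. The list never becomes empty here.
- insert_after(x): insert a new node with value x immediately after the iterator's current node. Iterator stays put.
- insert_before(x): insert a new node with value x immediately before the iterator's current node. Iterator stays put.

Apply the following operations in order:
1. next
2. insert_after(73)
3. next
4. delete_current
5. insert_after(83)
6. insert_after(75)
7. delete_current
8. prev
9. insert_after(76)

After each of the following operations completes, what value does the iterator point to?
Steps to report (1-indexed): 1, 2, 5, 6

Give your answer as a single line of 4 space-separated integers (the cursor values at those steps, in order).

Answer: 4 4 6 6

Derivation:
After 1 (next): list=[2, 4, 6, 8] cursor@4
After 2 (insert_after(73)): list=[2, 4, 73, 6, 8] cursor@4
After 3 (next): list=[2, 4, 73, 6, 8] cursor@73
After 4 (delete_current): list=[2, 4, 6, 8] cursor@6
After 5 (insert_after(83)): list=[2, 4, 6, 83, 8] cursor@6
After 6 (insert_after(75)): list=[2, 4, 6, 75, 83, 8] cursor@6
After 7 (delete_current): list=[2, 4, 75, 83, 8] cursor@75
After 8 (prev): list=[2, 4, 75, 83, 8] cursor@4
After 9 (insert_after(76)): list=[2, 4, 76, 75, 83, 8] cursor@4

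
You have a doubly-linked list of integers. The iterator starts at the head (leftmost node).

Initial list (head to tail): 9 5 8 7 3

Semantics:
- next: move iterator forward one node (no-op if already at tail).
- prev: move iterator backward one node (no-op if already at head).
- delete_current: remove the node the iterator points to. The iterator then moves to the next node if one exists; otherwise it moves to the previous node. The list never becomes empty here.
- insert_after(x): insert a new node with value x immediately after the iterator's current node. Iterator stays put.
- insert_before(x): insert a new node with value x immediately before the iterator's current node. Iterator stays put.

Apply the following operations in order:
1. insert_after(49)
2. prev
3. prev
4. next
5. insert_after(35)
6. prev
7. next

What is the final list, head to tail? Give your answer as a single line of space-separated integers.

After 1 (insert_after(49)): list=[9, 49, 5, 8, 7, 3] cursor@9
After 2 (prev): list=[9, 49, 5, 8, 7, 3] cursor@9
After 3 (prev): list=[9, 49, 5, 8, 7, 3] cursor@9
After 4 (next): list=[9, 49, 5, 8, 7, 3] cursor@49
After 5 (insert_after(35)): list=[9, 49, 35, 5, 8, 7, 3] cursor@49
After 6 (prev): list=[9, 49, 35, 5, 8, 7, 3] cursor@9
After 7 (next): list=[9, 49, 35, 5, 8, 7, 3] cursor@49

Answer: 9 49 35 5 8 7 3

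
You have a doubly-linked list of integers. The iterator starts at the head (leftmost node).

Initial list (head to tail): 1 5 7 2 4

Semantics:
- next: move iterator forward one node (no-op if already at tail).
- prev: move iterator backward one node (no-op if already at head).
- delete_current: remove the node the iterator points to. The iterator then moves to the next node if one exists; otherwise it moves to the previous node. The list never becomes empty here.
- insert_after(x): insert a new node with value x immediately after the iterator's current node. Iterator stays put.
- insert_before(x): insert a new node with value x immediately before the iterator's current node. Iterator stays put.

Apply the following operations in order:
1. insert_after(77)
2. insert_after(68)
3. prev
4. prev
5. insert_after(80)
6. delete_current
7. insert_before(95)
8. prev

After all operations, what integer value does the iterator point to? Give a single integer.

Answer: 95

Derivation:
After 1 (insert_after(77)): list=[1, 77, 5, 7, 2, 4] cursor@1
After 2 (insert_after(68)): list=[1, 68, 77, 5, 7, 2, 4] cursor@1
After 3 (prev): list=[1, 68, 77, 5, 7, 2, 4] cursor@1
After 4 (prev): list=[1, 68, 77, 5, 7, 2, 4] cursor@1
After 5 (insert_after(80)): list=[1, 80, 68, 77, 5, 7, 2, 4] cursor@1
After 6 (delete_current): list=[80, 68, 77, 5, 7, 2, 4] cursor@80
After 7 (insert_before(95)): list=[95, 80, 68, 77, 5, 7, 2, 4] cursor@80
After 8 (prev): list=[95, 80, 68, 77, 5, 7, 2, 4] cursor@95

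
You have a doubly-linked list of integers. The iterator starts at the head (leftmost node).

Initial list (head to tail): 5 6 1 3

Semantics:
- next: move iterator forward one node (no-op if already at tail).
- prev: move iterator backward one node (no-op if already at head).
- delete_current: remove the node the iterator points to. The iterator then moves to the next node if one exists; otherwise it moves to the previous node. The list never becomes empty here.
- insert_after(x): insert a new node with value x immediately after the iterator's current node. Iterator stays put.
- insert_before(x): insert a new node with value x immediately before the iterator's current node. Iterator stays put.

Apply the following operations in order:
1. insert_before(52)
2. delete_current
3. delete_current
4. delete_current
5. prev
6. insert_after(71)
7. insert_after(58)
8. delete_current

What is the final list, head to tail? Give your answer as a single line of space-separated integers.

Answer: 58 71 3

Derivation:
After 1 (insert_before(52)): list=[52, 5, 6, 1, 3] cursor@5
After 2 (delete_current): list=[52, 6, 1, 3] cursor@6
After 3 (delete_current): list=[52, 1, 3] cursor@1
After 4 (delete_current): list=[52, 3] cursor@3
After 5 (prev): list=[52, 3] cursor@52
After 6 (insert_after(71)): list=[52, 71, 3] cursor@52
After 7 (insert_after(58)): list=[52, 58, 71, 3] cursor@52
After 8 (delete_current): list=[58, 71, 3] cursor@58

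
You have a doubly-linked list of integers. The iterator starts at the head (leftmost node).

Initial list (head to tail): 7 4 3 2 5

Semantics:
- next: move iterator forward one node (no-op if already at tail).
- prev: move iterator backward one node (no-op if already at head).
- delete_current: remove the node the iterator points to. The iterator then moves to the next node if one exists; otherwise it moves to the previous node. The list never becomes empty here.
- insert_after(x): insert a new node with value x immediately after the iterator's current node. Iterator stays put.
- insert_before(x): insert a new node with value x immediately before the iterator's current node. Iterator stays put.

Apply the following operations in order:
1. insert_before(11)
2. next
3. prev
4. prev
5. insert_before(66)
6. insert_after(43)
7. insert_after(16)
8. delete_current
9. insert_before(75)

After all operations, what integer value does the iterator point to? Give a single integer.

Answer: 16

Derivation:
After 1 (insert_before(11)): list=[11, 7, 4, 3, 2, 5] cursor@7
After 2 (next): list=[11, 7, 4, 3, 2, 5] cursor@4
After 3 (prev): list=[11, 7, 4, 3, 2, 5] cursor@7
After 4 (prev): list=[11, 7, 4, 3, 2, 5] cursor@11
After 5 (insert_before(66)): list=[66, 11, 7, 4, 3, 2, 5] cursor@11
After 6 (insert_after(43)): list=[66, 11, 43, 7, 4, 3, 2, 5] cursor@11
After 7 (insert_after(16)): list=[66, 11, 16, 43, 7, 4, 3, 2, 5] cursor@11
After 8 (delete_current): list=[66, 16, 43, 7, 4, 3, 2, 5] cursor@16
After 9 (insert_before(75)): list=[66, 75, 16, 43, 7, 4, 3, 2, 5] cursor@16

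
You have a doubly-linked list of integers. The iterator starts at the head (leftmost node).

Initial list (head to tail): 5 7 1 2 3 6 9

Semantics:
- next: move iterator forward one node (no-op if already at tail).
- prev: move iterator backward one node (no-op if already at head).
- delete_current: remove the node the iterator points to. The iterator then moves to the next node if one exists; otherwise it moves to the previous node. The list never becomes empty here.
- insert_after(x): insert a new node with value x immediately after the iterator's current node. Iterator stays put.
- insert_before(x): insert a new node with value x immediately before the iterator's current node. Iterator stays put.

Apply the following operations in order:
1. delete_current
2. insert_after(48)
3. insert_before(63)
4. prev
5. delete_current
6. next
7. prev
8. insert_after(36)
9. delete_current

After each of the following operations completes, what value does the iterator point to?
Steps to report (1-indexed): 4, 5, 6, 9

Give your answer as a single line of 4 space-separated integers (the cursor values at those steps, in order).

Answer: 63 7 48 36

Derivation:
After 1 (delete_current): list=[7, 1, 2, 3, 6, 9] cursor@7
After 2 (insert_after(48)): list=[7, 48, 1, 2, 3, 6, 9] cursor@7
After 3 (insert_before(63)): list=[63, 7, 48, 1, 2, 3, 6, 9] cursor@7
After 4 (prev): list=[63, 7, 48, 1, 2, 3, 6, 9] cursor@63
After 5 (delete_current): list=[7, 48, 1, 2, 3, 6, 9] cursor@7
After 6 (next): list=[7, 48, 1, 2, 3, 6, 9] cursor@48
After 7 (prev): list=[7, 48, 1, 2, 3, 6, 9] cursor@7
After 8 (insert_after(36)): list=[7, 36, 48, 1, 2, 3, 6, 9] cursor@7
After 9 (delete_current): list=[36, 48, 1, 2, 3, 6, 9] cursor@36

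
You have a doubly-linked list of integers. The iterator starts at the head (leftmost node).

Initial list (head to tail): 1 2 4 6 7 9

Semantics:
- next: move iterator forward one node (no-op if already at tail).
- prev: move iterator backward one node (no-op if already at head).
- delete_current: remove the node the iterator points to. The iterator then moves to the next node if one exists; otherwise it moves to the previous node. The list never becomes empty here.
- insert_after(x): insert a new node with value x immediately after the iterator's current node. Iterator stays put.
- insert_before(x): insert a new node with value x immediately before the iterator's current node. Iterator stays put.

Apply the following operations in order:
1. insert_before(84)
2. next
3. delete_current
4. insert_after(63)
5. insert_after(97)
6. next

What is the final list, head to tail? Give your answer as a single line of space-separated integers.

Answer: 84 1 4 97 63 6 7 9

Derivation:
After 1 (insert_before(84)): list=[84, 1, 2, 4, 6, 7, 9] cursor@1
After 2 (next): list=[84, 1, 2, 4, 6, 7, 9] cursor@2
After 3 (delete_current): list=[84, 1, 4, 6, 7, 9] cursor@4
After 4 (insert_after(63)): list=[84, 1, 4, 63, 6, 7, 9] cursor@4
After 5 (insert_after(97)): list=[84, 1, 4, 97, 63, 6, 7, 9] cursor@4
After 6 (next): list=[84, 1, 4, 97, 63, 6, 7, 9] cursor@97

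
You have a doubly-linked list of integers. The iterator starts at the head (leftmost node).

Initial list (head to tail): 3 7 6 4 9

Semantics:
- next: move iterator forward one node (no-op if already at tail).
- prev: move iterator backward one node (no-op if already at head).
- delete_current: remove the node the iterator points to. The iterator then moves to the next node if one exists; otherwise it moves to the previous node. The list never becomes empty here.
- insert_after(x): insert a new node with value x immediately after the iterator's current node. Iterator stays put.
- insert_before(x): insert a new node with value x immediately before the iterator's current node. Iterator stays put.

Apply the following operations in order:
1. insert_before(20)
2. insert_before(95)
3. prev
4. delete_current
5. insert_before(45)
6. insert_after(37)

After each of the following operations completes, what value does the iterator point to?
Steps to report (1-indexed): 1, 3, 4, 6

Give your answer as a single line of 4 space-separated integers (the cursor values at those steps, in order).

Answer: 3 95 3 3

Derivation:
After 1 (insert_before(20)): list=[20, 3, 7, 6, 4, 9] cursor@3
After 2 (insert_before(95)): list=[20, 95, 3, 7, 6, 4, 9] cursor@3
After 3 (prev): list=[20, 95, 3, 7, 6, 4, 9] cursor@95
After 4 (delete_current): list=[20, 3, 7, 6, 4, 9] cursor@3
After 5 (insert_before(45)): list=[20, 45, 3, 7, 6, 4, 9] cursor@3
After 6 (insert_after(37)): list=[20, 45, 3, 37, 7, 6, 4, 9] cursor@3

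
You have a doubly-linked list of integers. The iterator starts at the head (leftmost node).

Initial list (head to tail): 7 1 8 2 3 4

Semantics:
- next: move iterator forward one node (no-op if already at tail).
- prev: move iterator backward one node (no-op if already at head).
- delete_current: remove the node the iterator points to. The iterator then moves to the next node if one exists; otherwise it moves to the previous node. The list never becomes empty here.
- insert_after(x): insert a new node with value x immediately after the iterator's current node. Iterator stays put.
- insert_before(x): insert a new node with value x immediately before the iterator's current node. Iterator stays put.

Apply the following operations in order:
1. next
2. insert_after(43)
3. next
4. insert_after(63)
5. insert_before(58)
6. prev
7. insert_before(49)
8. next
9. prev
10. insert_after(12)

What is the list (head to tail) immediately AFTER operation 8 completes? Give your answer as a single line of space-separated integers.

After 1 (next): list=[7, 1, 8, 2, 3, 4] cursor@1
After 2 (insert_after(43)): list=[7, 1, 43, 8, 2, 3, 4] cursor@1
After 3 (next): list=[7, 1, 43, 8, 2, 3, 4] cursor@43
After 4 (insert_after(63)): list=[7, 1, 43, 63, 8, 2, 3, 4] cursor@43
After 5 (insert_before(58)): list=[7, 1, 58, 43, 63, 8, 2, 3, 4] cursor@43
After 6 (prev): list=[7, 1, 58, 43, 63, 8, 2, 3, 4] cursor@58
After 7 (insert_before(49)): list=[7, 1, 49, 58, 43, 63, 8, 2, 3, 4] cursor@58
After 8 (next): list=[7, 1, 49, 58, 43, 63, 8, 2, 3, 4] cursor@43

Answer: 7 1 49 58 43 63 8 2 3 4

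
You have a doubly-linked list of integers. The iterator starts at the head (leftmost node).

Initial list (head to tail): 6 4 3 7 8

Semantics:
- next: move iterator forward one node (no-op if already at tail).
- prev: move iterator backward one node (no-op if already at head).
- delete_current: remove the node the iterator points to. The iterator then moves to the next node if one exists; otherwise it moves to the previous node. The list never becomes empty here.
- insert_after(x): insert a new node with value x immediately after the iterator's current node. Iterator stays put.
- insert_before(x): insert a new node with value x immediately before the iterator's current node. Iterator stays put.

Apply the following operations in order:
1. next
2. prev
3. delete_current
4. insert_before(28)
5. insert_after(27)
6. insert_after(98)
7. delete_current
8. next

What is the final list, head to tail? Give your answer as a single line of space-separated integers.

Answer: 28 98 27 3 7 8

Derivation:
After 1 (next): list=[6, 4, 3, 7, 8] cursor@4
After 2 (prev): list=[6, 4, 3, 7, 8] cursor@6
After 3 (delete_current): list=[4, 3, 7, 8] cursor@4
After 4 (insert_before(28)): list=[28, 4, 3, 7, 8] cursor@4
After 5 (insert_after(27)): list=[28, 4, 27, 3, 7, 8] cursor@4
After 6 (insert_after(98)): list=[28, 4, 98, 27, 3, 7, 8] cursor@4
After 7 (delete_current): list=[28, 98, 27, 3, 7, 8] cursor@98
After 8 (next): list=[28, 98, 27, 3, 7, 8] cursor@27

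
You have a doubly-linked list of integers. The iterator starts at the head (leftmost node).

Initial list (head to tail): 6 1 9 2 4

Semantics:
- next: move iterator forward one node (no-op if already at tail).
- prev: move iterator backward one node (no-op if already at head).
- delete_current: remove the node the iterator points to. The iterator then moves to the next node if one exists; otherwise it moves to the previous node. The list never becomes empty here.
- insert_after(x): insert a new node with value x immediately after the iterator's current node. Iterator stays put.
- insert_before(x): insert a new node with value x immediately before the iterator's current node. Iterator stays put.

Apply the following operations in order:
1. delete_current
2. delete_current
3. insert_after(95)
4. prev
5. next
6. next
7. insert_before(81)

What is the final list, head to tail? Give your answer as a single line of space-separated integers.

After 1 (delete_current): list=[1, 9, 2, 4] cursor@1
After 2 (delete_current): list=[9, 2, 4] cursor@9
After 3 (insert_after(95)): list=[9, 95, 2, 4] cursor@9
After 4 (prev): list=[9, 95, 2, 4] cursor@9
After 5 (next): list=[9, 95, 2, 4] cursor@95
After 6 (next): list=[9, 95, 2, 4] cursor@2
After 7 (insert_before(81)): list=[9, 95, 81, 2, 4] cursor@2

Answer: 9 95 81 2 4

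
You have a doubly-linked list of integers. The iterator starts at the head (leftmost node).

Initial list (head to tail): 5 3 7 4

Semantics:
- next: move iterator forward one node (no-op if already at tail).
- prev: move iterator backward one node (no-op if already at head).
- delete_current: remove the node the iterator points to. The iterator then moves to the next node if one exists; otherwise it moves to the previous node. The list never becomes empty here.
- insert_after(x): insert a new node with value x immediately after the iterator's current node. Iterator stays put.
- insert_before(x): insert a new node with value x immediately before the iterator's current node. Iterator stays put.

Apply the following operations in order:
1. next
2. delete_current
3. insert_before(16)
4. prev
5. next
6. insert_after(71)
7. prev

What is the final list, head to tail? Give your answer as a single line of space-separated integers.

After 1 (next): list=[5, 3, 7, 4] cursor@3
After 2 (delete_current): list=[5, 7, 4] cursor@7
After 3 (insert_before(16)): list=[5, 16, 7, 4] cursor@7
After 4 (prev): list=[5, 16, 7, 4] cursor@16
After 5 (next): list=[5, 16, 7, 4] cursor@7
After 6 (insert_after(71)): list=[5, 16, 7, 71, 4] cursor@7
After 7 (prev): list=[5, 16, 7, 71, 4] cursor@16

Answer: 5 16 7 71 4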